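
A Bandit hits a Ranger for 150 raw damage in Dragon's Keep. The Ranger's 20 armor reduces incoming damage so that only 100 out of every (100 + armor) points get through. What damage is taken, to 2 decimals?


actual = 150 * 100 / (100 + 20)
= 150 * 100 / 120
= 15000 / 120
= 125.00

125.00 damage


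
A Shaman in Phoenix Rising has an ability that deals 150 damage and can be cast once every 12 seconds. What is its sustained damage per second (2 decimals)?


DPS = damage / cooldown
= 150 / 12
= 12.50

12.50 DPS


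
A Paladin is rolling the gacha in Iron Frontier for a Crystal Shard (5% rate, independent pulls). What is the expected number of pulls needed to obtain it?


Expected pulls for a geometric distribution = 1/p = 100 / rate%
= 100 / 5
= 20.0

20.0 pulls


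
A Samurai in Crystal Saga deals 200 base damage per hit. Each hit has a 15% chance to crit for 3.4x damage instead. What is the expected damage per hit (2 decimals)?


E[dmg] = base * (1 + crit_chance * (crit_mult - 1))
cc as decimal = 15/100 = 0.15
cm - 1 = 3.4 - 1 = 2.4
Bonus factor = 0.15 * 2.4 = 0.36
Total multiplier = 1 + 0.36 = 1.36
Expected damage = 200 * 1.36 = 272.00

272.00 damage


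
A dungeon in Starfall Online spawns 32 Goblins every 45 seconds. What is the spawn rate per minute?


Spawns per minute = count * (60 / interval)
= 32 * (60 / 45)
= 32 * 1.3333
= 42.67

42.67 per minute


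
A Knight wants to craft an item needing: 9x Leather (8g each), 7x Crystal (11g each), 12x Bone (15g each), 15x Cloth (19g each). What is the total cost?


Cost breakdown:
  Leather: 9 * 8 = 72
  Crystal: 7 * 11 = 77
  Bone: 12 * 15 = 180
  Cloth: 15 * 19 = 285
Total = 72 + 77 + 180 + 285 = 614

614 gold


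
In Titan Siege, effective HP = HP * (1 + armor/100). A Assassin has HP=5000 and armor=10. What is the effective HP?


EHP = 5000 * (1 + 10/100)
= 5000 * (1 + 0.1)
= 5000 * 1.1
= 5500.0

5500.0 EHP


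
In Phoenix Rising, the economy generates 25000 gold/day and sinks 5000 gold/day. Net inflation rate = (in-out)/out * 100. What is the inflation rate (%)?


Net gold = 25000 - 5000 = 20000
Inflation rate = net / sunk * 100 = 20000 / 5000 * 100
= 4.0 * 100
= 400.00%

400.00%


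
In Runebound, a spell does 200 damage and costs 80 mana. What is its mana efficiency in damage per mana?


Efficiency = damage / mana
= 200 / 80
= 2.50

2.50 dmg/mana


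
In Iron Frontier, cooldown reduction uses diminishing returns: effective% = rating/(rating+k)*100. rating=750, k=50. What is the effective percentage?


effective% = rating / (rating + k) * 100
= 750 / (750 + 50) * 100
= 750 / 800 * 100
= 0.9375 * 100
= 93.75%

93.75%


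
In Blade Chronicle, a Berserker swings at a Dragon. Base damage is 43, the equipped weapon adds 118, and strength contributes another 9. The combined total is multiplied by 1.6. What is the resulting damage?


Sum base + weapon + str = 43 + 118 + 9 = 170
Multiply by 1.6:
170 * 1.6 = 272.0

272.0 damage


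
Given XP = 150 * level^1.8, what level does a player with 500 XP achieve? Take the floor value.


XP = 150 * level^1.8, so level = (XP / 150)^(1/1.8)
= (500 / 150)^(1/1.8)
= 3.3333^0.5556
= 1.952
Floor: level = 1

level 1


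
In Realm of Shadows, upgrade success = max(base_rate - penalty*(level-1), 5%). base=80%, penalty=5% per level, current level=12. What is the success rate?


raw_rate = 80 - 5 * (12 - 1)
= 80 - 5 * 11
= 80 - 55
= 25
Apply floor: max(25, 5) = 25%

25%


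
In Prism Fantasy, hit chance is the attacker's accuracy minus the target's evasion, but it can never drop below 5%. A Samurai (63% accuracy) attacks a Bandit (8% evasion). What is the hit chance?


accuracy - evasion = 63 - 8 = 55
Apply floor: max(55, 5) = 55
Hit chance = 55%

55%


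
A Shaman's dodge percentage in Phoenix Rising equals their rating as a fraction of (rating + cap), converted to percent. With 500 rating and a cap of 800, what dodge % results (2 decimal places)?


dodge% = 500 / (500 + 800) * 100
= 500 / 1300 * 100
= 0.384615 * 100
= 38.46%

38.46%


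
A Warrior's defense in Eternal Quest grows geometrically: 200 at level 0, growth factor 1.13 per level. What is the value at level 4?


value = base * growth^level
= 200 * 1.13^4
= 200 * 1.630474
= 326.09

326.09 defense


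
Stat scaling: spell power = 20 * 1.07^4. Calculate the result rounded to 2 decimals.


value = base * growth^level
= 20 * 1.07^4
= 20 * 1.310796
= 26.22

26.22 spell power


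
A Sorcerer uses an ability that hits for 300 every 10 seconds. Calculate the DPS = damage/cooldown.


DPS = damage / cooldown
= 300 / 10
= 30.00

30.00 DPS


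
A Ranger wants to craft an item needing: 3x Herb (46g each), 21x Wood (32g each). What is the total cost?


Cost breakdown:
  Herb: 3 * 46 = 138
  Wood: 21 * 32 = 672
Total = 138 + 672 = 810

810 gold


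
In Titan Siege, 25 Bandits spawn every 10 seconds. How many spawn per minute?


Spawns per minute = count * (60 / interval)
= 25 * (60 / 10)
= 25 * 6.0
= 150.0

150.0 per minute


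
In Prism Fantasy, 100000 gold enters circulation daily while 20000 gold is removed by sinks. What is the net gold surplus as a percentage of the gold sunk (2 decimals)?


Net gold = 100000 - 20000 = 80000
Inflation rate = net / sunk * 100 = 80000 / 20000 * 100
= 4.0 * 100
= 400.00%

400.00%


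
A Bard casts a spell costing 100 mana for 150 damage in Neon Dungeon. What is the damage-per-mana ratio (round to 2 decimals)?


Efficiency = damage / mana
= 150 / 100
= 1.50

1.50 dmg/mana


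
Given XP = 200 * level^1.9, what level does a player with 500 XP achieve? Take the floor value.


XP = 200 * level^1.9, so level = (XP / 200)^(1/1.9)
= (500 / 200)^(1/1.9)
= 2.5^0.5263
= 1.6197
Floor: level = 1

level 1


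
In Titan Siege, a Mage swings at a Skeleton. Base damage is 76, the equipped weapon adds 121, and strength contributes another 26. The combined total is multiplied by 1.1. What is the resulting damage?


Sum base + weapon + str = 76 + 121 + 26 = 223
Multiply by 1.1:
223 * 1.1 = 245.3

245.3 damage


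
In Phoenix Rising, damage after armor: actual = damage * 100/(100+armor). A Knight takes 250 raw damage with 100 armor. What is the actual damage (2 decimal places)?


actual = 250 * 100 / (100 + 100)
= 250 * 100 / 200
= 25000 / 200
= 125.00

125.00 damage


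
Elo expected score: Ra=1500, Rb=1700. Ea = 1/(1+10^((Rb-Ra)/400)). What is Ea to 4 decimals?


Elo expected score: Ea = 1/(1 + 10^((Rb-Ra)/400))
Rb - Ra = 1700 - 1500 = 200
(Rb-Ra)/400 = 200/400 = 0.5
10^0.5 = 3.162278
Ea = 1/(1 + 3.162278) = 1/4.162278 = 0.2403

0.2403


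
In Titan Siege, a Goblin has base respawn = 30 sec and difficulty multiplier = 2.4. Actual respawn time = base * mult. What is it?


Respawn time = base * multiplier
= 30 * 2.4
= 72.0 seconds

72.0 seconds


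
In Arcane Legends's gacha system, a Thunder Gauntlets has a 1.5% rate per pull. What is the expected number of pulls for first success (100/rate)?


Expected pulls for a geometric distribution = 1/p = 100 / rate%
= 100 / 1.5
= 66.67

66.67 pulls


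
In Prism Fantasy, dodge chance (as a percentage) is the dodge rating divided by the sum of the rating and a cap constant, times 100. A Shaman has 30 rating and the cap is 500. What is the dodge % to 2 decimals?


dodge% = 30 / (30 + 500) * 100
= 30 / 530 * 100
= 0.056604 * 100
= 5.66%

5.66%


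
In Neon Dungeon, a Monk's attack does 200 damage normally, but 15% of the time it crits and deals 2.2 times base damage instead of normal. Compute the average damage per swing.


E[dmg] = base * (1 + crit_chance * (crit_mult - 1))
cc as decimal = 15/100 = 0.15
cm - 1 = 2.2 - 1 = 1.2
Bonus factor = 0.15 * 1.2 = 0.18
Total multiplier = 1 + 0.18 = 1.18
Expected damage = 200 * 1.18 = 236.00

236.00 damage


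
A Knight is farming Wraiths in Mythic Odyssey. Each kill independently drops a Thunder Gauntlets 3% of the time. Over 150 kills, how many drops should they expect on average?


Expected drops = kills * (drop_rate / 100)
= 150 * (3 / 100)
= 150 * 0.03
= 4.5

4.5 drops


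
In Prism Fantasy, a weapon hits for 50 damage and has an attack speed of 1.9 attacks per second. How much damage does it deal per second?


DPS = damage * attack_speed
= 50 * 1.9
= 95.0

95.0 DPS


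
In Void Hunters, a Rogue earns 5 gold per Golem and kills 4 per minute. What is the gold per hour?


Gold per minute = 5 * 4 = 20
Gold per hour = 20 * 60 = 1200

1200 gold/hour


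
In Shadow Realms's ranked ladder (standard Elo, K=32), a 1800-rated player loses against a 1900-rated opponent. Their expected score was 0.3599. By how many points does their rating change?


Elo update: delta = K * (S - Ea), where S = 0 (loses)
S - Ea = 0 - 0.3599 = -0.3599
Rating change = 32 * -0.3599
= -11.52

-11.52 rating points


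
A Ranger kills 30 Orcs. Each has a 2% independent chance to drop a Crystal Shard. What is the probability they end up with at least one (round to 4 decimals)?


P(at least one) = 1 - P(none) = 1 - (1-p)^n
p = 2/100 = 0.02
1 - p = 0.98
(1 - p)^30 = 0.98^30 = 0.545484
P(at least one) = 1 - 0.545484 = 0.4545

0.4545


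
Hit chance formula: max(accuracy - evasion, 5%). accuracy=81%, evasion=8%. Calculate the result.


accuracy - evasion = 81 - 8 = 73
Apply floor: max(73, 5) = 73
Hit chance = 73%

73%


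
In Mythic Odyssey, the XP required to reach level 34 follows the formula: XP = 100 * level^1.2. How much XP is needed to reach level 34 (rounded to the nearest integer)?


XP = 100 * level^1.2
Substitute level = 34:
XP = 100 * 34^1.2
= 100 * 68.8295
= 6883

6883 XP


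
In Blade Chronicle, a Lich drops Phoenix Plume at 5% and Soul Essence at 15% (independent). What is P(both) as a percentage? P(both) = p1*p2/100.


For independent events, P(both) = P(A) * P(B)
= 5% * 15%
= 75 / 100 %
= 0.75%

0.75%


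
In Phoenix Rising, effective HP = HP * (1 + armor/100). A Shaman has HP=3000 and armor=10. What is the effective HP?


EHP = 3000 * (1 + 10/100)
= 3000 * (1 + 0.1)
= 3000 * 1.1
= 3300.0

3300.0 EHP


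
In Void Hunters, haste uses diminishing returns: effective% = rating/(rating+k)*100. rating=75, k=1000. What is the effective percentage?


effective% = rating / (rating + k) * 100
= 75 / (75 + 1000) * 100
= 75 / 1075 * 100
= 0.069767 * 100
= 6.98%

6.98%


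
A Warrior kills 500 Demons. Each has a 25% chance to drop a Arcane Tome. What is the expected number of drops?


Expected drops = kills * (drop_rate / 100)
= 500 * (25 / 100)
= 500 * 0.25
= 125.0

125.0 drops


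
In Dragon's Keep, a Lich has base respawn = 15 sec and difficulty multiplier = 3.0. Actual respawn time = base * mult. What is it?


Respawn time = base * multiplier
= 15 * 3.0
= 45.0 seconds

45.0 seconds


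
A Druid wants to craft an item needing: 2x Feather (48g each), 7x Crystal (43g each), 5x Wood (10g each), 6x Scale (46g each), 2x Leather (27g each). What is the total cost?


Cost breakdown:
  Feather: 2 * 48 = 96
  Crystal: 7 * 43 = 301
  Wood: 5 * 10 = 50
  Scale: 6 * 46 = 276
  Leather: 2 * 27 = 54
Total = 96 + 301 + 50 + 276 + 54 = 777

777 gold


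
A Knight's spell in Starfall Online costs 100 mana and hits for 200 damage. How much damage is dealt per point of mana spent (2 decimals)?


Efficiency = damage / mana
= 200 / 100
= 2.00

2.00 dmg/mana


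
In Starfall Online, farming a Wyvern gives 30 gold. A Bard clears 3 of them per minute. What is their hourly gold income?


Gold per minute = 30 * 3 = 90
Gold per hour = 90 * 60 = 5400

5400 gold/hour


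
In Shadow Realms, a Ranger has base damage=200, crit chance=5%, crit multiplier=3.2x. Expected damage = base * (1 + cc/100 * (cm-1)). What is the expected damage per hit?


E[dmg] = base * (1 + crit_chance * (crit_mult - 1))
cc as decimal = 5/100 = 0.05
cm - 1 = 3.2 - 1 = 2.2
Bonus factor = 0.05 * 2.2 = 0.11
Total multiplier = 1 + 0.11 = 1.11
Expected damage = 200 * 1.11 = 222.00

222.00 damage


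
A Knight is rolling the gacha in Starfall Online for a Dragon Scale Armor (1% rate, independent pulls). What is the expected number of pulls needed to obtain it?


Expected pulls for a geometric distribution = 1/p = 100 / rate%
= 100 / 1
= 100.0

100.0 pulls


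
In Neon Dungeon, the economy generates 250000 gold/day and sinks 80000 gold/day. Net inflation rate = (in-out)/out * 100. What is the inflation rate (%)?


Net gold = 250000 - 80000 = 170000
Inflation rate = net / sunk * 100 = 170000 / 80000 * 100
= 2.125 * 100
= 212.50%

212.50%


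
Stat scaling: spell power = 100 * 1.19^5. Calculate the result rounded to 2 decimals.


value = base * growth^level
= 100 * 1.19^5
= 100 * 2.386354
= 238.64

238.64 spell power


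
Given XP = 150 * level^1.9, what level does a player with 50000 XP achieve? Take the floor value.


XP = 150 * level^1.9, so level = (XP / 150)^(1/1.9)
= (50000 / 150)^(1/1.9)
= 333.3333^0.5263
= 21.2731
Floor: level = 21

level 21


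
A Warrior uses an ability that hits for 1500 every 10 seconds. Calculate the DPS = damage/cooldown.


DPS = damage / cooldown
= 1500 / 10
= 150.00

150.00 DPS


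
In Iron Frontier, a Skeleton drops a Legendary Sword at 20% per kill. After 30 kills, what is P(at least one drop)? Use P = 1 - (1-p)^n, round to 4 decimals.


P(at least one) = 1 - P(none) = 1 - (1-p)^n
p = 20/100 = 0.2
1 - p = 0.8
(1 - p)^30 = 0.8^30 = 0.001238
P(at least one) = 1 - 0.001238 = 0.9988

0.9988


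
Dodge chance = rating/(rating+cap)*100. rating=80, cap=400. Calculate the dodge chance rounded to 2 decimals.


dodge% = 80 / (80 + 400) * 100
= 80 / 480 * 100
= 0.166667 * 100
= 16.67%

16.67%


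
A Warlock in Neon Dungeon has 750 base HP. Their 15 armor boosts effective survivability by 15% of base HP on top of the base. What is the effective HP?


EHP = 750 * (1 + 15/100)
= 750 * (1 + 0.15)
= 750 * 1.15
= 862.5

862.5 EHP


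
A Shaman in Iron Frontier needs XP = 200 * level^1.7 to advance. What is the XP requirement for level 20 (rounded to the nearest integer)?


XP = 200 * level^1.7
Substitute level = 20:
XP = 200 * 20^1.7
= 200 * 162.8362
= 32567

32567 XP


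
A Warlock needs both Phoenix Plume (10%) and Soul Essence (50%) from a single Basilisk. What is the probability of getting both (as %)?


For independent events, P(both) = P(A) * P(B)
= 10% * 50%
= 500 / 100 %
= 5.0%

5.0%


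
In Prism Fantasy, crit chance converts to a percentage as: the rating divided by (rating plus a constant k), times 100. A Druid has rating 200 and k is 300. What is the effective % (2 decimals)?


effective% = rating / (rating + k) * 100
= 200 / (200 + 300) * 100
= 200 / 500 * 100
= 0.4 * 100
= 40.00%

40.00%


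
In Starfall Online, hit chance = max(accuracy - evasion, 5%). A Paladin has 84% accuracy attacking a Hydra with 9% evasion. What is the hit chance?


accuracy - evasion = 84 - 9 = 75
Apply floor: max(75, 5) = 75
Hit chance = 75%

75%


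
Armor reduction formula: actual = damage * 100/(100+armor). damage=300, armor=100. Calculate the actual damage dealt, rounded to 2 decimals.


actual = 300 * 100 / (100 + 100)
= 300 * 100 / 200
= 30000 / 200
= 150.00

150.00 damage


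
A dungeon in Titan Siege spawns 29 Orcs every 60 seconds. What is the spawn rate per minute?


Spawns per minute = count * (60 / interval)
= 29 * (60 / 60)
= 29 * 1.0
= 29.0

29.0 per minute


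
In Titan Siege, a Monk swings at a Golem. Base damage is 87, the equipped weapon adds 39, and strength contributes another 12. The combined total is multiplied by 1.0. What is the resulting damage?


Sum base + weapon + str = 87 + 39 + 12 = 138
Multiply by 1.0:
138 * 1.0 = 138.0

138.0 damage


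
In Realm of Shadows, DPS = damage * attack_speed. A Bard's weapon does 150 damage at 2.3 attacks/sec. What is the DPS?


DPS = damage * attack_speed
= 150 * 2.3
= 345.0

345.0 DPS


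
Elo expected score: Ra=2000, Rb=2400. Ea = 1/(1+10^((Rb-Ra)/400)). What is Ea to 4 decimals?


Elo expected score: Ea = 1/(1 + 10^((Rb-Ra)/400))
Rb - Ra = 2400 - 2000 = 400
(Rb-Ra)/400 = 400/400 = 1.0
10^1.0 = 10.0
Ea = 1/(1 + 10.0) = 1/11.0 = 0.0909

0.0909


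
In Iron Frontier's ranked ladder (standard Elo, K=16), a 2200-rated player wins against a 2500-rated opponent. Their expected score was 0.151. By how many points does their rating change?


Elo update: delta = K * (S - Ea), where S = 1 (wins)
S - Ea = 1 - 0.151 = 0.849
Rating change = 16 * 0.849
= 13.58

13.58 rating points


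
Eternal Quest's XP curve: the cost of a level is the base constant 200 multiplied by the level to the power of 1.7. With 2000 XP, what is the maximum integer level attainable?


XP = 200 * level^1.7, so level = (XP / 200)^(1/1.7)
= (2000 / 200)^(1/1.7)
= 10.0^0.5882
= 3.8747
Floor: level = 3

level 3


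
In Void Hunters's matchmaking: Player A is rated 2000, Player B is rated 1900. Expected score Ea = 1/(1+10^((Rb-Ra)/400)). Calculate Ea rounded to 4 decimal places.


Elo expected score: Ea = 1/(1 + 10^((Rb-Ra)/400))
Rb - Ra = 1900 - 2000 = -100
(Rb-Ra)/400 = -100/400 = -0.25
10^-0.25 = 0.562341
Ea = 1/(1 + 0.562341) = 1/1.562341 = 0.6401

0.6401


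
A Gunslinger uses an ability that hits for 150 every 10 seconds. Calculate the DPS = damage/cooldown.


DPS = damage / cooldown
= 150 / 10
= 15.00

15.00 DPS


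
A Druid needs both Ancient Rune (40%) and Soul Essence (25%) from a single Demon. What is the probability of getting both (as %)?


For independent events, P(both) = P(A) * P(B)
= 40% * 25%
= 1000 / 100 %
= 10.0%

10.0%


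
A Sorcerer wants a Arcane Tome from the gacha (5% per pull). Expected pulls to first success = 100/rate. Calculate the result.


Expected pulls for a geometric distribution = 1/p = 100 / rate%
= 100 / 5
= 20.0

20.0 pulls


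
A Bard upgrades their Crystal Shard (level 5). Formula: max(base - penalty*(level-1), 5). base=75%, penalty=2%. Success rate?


raw_rate = 75 - 2 * (5 - 1)
= 75 - 2 * 4
= 75 - 8
= 67
Apply floor: max(67, 5) = 67%

67%


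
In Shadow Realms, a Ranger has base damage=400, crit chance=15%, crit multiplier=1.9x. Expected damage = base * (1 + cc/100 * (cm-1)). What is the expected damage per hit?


E[dmg] = base * (1 + crit_chance * (crit_mult - 1))
cc as decimal = 15/100 = 0.15
cm - 1 = 1.9 - 1 = 0.9
Bonus factor = 0.15 * 0.9 = 0.135
Total multiplier = 1 + 0.135 = 1.135
Expected damage = 400 * 1.135 = 454.00

454.00 damage


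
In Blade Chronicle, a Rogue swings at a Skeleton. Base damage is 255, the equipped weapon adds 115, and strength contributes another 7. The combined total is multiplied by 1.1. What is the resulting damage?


Sum base + weapon + str = 255 + 115 + 7 = 377
Multiply by 1.1:
377 * 1.1 = 414.7

414.7 damage


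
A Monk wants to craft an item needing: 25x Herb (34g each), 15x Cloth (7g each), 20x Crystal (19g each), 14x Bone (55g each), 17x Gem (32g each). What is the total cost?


Cost breakdown:
  Herb: 25 * 34 = 850
  Cloth: 15 * 7 = 105
  Crystal: 20 * 19 = 380
  Bone: 14 * 55 = 770
  Gem: 17 * 32 = 544
Total = 850 + 105 + 380 + 770 + 544 = 2649

2649 gold


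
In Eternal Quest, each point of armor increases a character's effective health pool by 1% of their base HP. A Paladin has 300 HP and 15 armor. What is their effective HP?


EHP = 300 * (1 + 15/100)
= 300 * (1 + 0.15)
= 300 * 1.15
= 345.0

345.0 EHP


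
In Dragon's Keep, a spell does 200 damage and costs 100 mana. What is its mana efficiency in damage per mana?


Efficiency = damage / mana
= 200 / 100
= 2.00

2.00 dmg/mana


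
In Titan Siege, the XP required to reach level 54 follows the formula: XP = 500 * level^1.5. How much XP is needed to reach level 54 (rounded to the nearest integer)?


XP = 500 * level^1.5
Substitute level = 54:
XP = 500 * 54^1.5
= 500 * 396.8173
= 198409

198409 XP


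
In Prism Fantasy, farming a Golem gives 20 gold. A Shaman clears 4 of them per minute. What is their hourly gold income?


Gold per minute = 20 * 4 = 80
Gold per hour = 80 * 60 = 4800

4800 gold/hour


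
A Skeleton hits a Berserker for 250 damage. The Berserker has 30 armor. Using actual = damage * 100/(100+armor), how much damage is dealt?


actual = 250 * 100 / (100 + 30)
= 250 * 100 / 130
= 25000 / 130
= 192.31

192.31 damage


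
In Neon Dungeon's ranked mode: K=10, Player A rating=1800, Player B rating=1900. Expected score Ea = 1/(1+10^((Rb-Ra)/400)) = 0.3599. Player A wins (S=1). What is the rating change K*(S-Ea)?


Elo update: delta = K * (S - Ea), where S = 1 (wins)
S - Ea = 1 - 0.3599 = 0.6401
Rating change = 10 * 0.6401
= 6.40

6.40 rating points


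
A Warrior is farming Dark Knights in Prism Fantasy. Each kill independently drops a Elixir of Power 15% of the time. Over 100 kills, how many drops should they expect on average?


Expected drops = kills * (drop_rate / 100)
= 100 * (15 / 100)
= 100 * 0.15
= 15.0

15.0 drops


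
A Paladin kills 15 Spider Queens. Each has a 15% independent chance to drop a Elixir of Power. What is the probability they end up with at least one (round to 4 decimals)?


P(at least one) = 1 - P(none) = 1 - (1-p)^n
p = 15/100 = 0.15
1 - p = 0.85
(1 - p)^15 = 0.85^15 = 0.087354
P(at least one) = 1 - 0.087354 = 0.9126

0.9126


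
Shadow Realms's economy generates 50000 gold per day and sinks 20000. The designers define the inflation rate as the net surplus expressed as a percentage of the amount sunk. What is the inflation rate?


Net gold = 50000 - 20000 = 30000
Inflation rate = net / sunk * 100 = 30000 / 20000 * 100
= 1.5 * 100
= 150.00%

150.00%


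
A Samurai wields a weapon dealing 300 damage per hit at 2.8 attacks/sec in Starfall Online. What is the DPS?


DPS = damage * attack_speed
= 300 * 2.8
= 840.0

840.0 DPS


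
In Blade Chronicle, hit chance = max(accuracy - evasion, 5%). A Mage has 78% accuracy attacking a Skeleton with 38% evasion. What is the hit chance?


accuracy - evasion = 78 - 38 = 40
Apply floor: max(40, 5) = 40
Hit chance = 40%

40%


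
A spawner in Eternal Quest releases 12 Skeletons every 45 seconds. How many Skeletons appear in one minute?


Spawns per minute = count * (60 / interval)
= 12 * (60 / 45)
= 12 * 1.3333
= 16.0

16.0 per minute


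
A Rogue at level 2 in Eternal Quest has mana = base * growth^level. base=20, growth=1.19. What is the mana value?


value = base * growth^level
= 20 * 1.19^2
= 20 * 1.4161
= 28.32

28.32 mana


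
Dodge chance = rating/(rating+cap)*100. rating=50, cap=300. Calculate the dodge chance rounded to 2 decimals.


dodge% = 50 / (50 + 300) * 100
= 50 / 350 * 100
= 0.142857 * 100
= 14.29%

14.29%


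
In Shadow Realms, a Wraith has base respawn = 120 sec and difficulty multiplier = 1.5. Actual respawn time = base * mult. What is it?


Respawn time = base * multiplier
= 120 * 1.5
= 180.0 seconds

180.0 seconds


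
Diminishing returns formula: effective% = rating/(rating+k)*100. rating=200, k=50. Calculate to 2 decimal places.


effective% = rating / (rating + k) * 100
= 200 / (200 + 50) * 100
= 200 / 250 * 100
= 0.8 * 100
= 80.00%

80.00%


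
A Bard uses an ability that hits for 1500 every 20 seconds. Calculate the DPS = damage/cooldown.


DPS = damage / cooldown
= 1500 / 20
= 75.00

75.00 DPS


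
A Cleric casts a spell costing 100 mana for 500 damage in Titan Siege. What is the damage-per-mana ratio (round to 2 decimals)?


Efficiency = damage / mana
= 500 / 100
= 5.00

5.00 dmg/mana


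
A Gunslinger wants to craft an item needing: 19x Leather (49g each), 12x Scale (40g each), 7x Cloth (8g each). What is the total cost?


Cost breakdown:
  Leather: 19 * 49 = 931
  Scale: 12 * 40 = 480
  Cloth: 7 * 8 = 56
Total = 931 + 480 + 56 = 1467

1467 gold


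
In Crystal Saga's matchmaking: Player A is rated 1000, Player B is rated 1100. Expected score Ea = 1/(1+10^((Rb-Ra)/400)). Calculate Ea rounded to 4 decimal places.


Elo expected score: Ea = 1/(1 + 10^((Rb-Ra)/400))
Rb - Ra = 1100 - 1000 = 100
(Rb-Ra)/400 = 100/400 = 0.25
10^0.25 = 1.778279
Ea = 1/(1 + 1.778279) = 1/2.778279 = 0.3599

0.3599


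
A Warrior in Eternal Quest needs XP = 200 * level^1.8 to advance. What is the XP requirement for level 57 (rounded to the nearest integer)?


XP = 200 * level^1.8
Substitute level = 57:
XP = 200 * 57^1.8
= 200 * 1447.3539
= 289471

289471 XP


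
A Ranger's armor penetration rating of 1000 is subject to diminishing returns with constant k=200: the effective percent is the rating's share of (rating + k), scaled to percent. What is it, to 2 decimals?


effective% = rating / (rating + k) * 100
= 1000 / (1000 + 200) * 100
= 1000 / 1200 * 100
= 0.833333 * 100
= 83.33%

83.33%


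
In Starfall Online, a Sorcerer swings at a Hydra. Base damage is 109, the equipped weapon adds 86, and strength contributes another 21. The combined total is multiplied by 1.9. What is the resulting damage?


Sum base + weapon + str = 109 + 86 + 21 = 216
Multiply by 1.9:
216 * 1.9 = 410.4

410.4 damage


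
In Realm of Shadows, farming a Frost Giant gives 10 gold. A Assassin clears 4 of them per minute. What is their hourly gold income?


Gold per minute = 10 * 4 = 40
Gold per hour = 40 * 60 = 2400

2400 gold/hour


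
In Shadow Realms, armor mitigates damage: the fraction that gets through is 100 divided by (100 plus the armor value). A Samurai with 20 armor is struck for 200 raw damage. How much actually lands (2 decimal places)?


actual = 200 * 100 / (100 + 20)
= 200 * 100 / 120
= 20000 / 120
= 166.67

166.67 damage


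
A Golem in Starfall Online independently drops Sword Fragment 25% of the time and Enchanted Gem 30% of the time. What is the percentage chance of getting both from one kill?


For independent events, P(both) = P(A) * P(B)
= 25% * 30%
= 750 / 100 %
= 7.5%

7.5%


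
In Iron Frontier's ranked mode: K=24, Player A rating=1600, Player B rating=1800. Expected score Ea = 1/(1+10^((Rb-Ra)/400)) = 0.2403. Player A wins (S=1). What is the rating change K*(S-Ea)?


Elo update: delta = K * (S - Ea), where S = 1 (wins)
S - Ea = 1 - 0.2403 = 0.7597
Rating change = 24 * 0.7597
= 18.23

18.23 rating points


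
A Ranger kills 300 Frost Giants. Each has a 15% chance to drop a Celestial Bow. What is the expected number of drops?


Expected drops = kills * (drop_rate / 100)
= 300 * (15 / 100)
= 300 * 0.15
= 45.0

45.0 drops


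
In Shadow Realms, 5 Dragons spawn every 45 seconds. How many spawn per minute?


Spawns per minute = count * (60 / interval)
= 5 * (60 / 45)
= 5 * 1.3333
= 6.67

6.67 per minute


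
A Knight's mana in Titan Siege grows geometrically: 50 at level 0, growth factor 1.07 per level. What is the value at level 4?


value = base * growth^level
= 50 * 1.07^4
= 50 * 1.310796
= 65.54

65.54 mana


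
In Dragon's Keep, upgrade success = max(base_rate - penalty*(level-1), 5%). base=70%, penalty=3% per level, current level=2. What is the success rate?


raw_rate = 70 - 3 * (2 - 1)
= 70 - 3 * 1
= 70 - 3
= 67
Apply floor: max(67, 5) = 67%

67%


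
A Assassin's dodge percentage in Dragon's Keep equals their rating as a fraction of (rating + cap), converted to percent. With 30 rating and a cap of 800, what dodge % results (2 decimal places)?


dodge% = 30 / (30 + 800) * 100
= 30 / 830 * 100
= 0.036145 * 100
= 3.61%

3.61%


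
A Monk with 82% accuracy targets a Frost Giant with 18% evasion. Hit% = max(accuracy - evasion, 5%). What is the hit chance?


accuracy - evasion = 82 - 18 = 64
Apply floor: max(64, 5) = 64
Hit chance = 64%

64%


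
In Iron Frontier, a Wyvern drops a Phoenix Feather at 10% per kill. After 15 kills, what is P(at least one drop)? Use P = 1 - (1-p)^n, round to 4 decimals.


P(at least one) = 1 - P(none) = 1 - (1-p)^n
p = 10/100 = 0.1
1 - p = 0.9
(1 - p)^15 = 0.9^15 = 0.205891
P(at least one) = 1 - 0.205891 = 0.7941

0.7941


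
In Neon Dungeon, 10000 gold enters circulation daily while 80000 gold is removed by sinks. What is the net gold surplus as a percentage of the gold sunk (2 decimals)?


Net gold = 10000 - 80000 = -70000
Inflation rate = net / sunk * 100 = -70000 / 80000 * 100
= -0.875 * 100
= -87.50%

-87.50%


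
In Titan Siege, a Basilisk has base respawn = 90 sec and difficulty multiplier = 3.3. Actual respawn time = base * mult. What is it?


Respawn time = base * multiplier
= 90 * 3.3
= 297.0 seconds

297.0 seconds


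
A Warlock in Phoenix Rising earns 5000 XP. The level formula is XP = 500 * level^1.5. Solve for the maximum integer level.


XP = 500 * level^1.5, so level = (XP / 500)^(1/1.5)
= (5000 / 500)^(1/1.5)
= 10.0^0.6667
= 4.6416
Floor: level = 4

level 4


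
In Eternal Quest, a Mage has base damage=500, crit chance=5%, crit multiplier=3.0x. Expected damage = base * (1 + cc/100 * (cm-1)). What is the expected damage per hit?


E[dmg] = base * (1 + crit_chance * (crit_mult - 1))
cc as decimal = 5/100 = 0.05
cm - 1 = 3.0 - 1 = 2.0
Bonus factor = 0.05 * 2.0 = 0.1
Total multiplier = 1 + 0.1 = 1.1
Expected damage = 500 * 1.1 = 550.00

550.00 damage


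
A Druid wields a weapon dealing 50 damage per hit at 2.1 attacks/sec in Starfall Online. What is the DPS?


DPS = damage * attack_speed
= 50 * 2.1
= 105.0

105.0 DPS


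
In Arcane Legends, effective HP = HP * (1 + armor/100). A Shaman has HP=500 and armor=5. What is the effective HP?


EHP = 500 * (1 + 5/100)
= 500 * (1 + 0.05)
= 500 * 1.05
= 525.0

525.0 EHP


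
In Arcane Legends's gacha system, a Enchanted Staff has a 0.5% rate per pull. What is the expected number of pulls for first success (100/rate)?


Expected pulls for a geometric distribution = 1/p = 100 / rate%
= 100 / 0.5
= 200.0

200.0 pulls


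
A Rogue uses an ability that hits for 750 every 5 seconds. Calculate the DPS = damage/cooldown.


DPS = damage / cooldown
= 750 / 5
= 150.00

150.00 DPS


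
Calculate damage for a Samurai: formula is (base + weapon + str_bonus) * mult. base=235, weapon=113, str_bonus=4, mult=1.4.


Sum base + weapon + str = 235 + 113 + 4 = 352
Multiply by 1.4:
352 * 1.4 = 492.8

492.8 damage


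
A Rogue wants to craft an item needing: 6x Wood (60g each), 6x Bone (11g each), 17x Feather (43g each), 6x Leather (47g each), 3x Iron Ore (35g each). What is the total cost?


Cost breakdown:
  Wood: 6 * 60 = 360
  Bone: 6 * 11 = 66
  Feather: 17 * 43 = 731
  Leather: 6 * 47 = 282
  Iron Ore: 3 * 35 = 105
Total = 360 + 66 + 731 + 282 + 105 = 1544

1544 gold


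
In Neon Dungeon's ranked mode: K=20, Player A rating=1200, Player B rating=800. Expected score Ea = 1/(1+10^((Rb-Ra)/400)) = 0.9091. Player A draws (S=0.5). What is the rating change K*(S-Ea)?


Elo update: delta = K * (S - Ea), where S = 0.5 (draws)
S - Ea = 0.5 - 0.9091 = -0.4091
Rating change = 20 * -0.4091
= -8.18

-8.18 rating points


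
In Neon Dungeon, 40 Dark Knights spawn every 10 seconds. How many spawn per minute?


Spawns per minute = count * (60 / interval)
= 40 * (60 / 10)
= 40 * 6.0
= 240.0

240.0 per minute


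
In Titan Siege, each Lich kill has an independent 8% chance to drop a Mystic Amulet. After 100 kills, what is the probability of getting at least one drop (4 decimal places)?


P(at least one) = 1 - P(none) = 1 - (1-p)^n
p = 8/100 = 0.08
1 - p = 0.92
(1 - p)^100 = 0.92^100 = 0.000239
P(at least one) = 1 - 0.000239 = 0.9998

0.9998


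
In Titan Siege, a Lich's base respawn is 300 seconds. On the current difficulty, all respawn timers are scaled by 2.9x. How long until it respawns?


Respawn time = base * multiplier
= 300 * 2.9
= 870.0 seconds

870.0 seconds


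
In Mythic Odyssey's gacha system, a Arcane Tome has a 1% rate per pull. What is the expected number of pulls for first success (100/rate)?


Expected pulls for a geometric distribution = 1/p = 100 / rate%
= 100 / 1
= 100.0

100.0 pulls


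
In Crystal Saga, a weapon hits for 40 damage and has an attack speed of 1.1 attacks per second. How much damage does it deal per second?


DPS = damage * attack_speed
= 40 * 1.1
= 44.0

44.0 DPS


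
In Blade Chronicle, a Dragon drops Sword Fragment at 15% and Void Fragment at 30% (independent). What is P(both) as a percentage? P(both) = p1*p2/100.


For independent events, P(both) = P(A) * P(B)
= 15% * 30%
= 450 / 100 %
= 4.5%

4.5%


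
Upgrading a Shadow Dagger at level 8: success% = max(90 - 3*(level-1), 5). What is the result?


raw_rate = 90 - 3 * (8 - 1)
= 90 - 3 * 7
= 90 - 21
= 69
Apply floor: max(69, 5) = 69%

69%


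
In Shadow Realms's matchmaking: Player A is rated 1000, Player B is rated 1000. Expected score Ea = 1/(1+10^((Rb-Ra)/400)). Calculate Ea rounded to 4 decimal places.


Elo expected score: Ea = 1/(1 + 10^((Rb-Ra)/400))
Rb - Ra = 1000 - 1000 = 0
(Rb-Ra)/400 = 0/400 = 0.0
10^0.0 = 1.0
Ea = 1/(1 + 1.0) = 1/2.0 = 0.5000

0.5000


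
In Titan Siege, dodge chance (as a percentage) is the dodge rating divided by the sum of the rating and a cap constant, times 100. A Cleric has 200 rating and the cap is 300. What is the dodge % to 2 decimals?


dodge% = 200 / (200 + 300) * 100
= 200 / 500 * 100
= 0.4 * 100
= 40.00%

40.00%


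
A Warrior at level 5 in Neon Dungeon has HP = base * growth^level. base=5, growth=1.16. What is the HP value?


value = base * growth^level
= 5 * 1.16^5
= 5 * 2.100342
= 10.50

10.50 HP


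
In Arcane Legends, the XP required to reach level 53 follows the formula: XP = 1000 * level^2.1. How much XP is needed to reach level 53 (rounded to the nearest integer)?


XP = 1000 * level^2.1
Substitute level = 53:
XP = 1000 * 53^2.1
= 1000 * 4178.1048
= 4178105

4178105 XP


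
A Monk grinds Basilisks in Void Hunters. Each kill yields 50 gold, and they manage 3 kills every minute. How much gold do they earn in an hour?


Gold per minute = 50 * 3 = 150
Gold per hour = 150 * 60 = 9000

9000 gold/hour


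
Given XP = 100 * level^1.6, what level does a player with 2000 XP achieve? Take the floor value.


XP = 100 * level^1.6, so level = (XP / 100)^(1/1.6)
= (2000 / 100)^(1/1.6)
= 20.0^0.625
= 6.5034
Floor: level = 6

level 6


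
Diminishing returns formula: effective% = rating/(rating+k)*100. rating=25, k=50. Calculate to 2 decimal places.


effective% = rating / (rating + k) * 100
= 25 / (25 + 50) * 100
= 25 / 75 * 100
= 0.333333 * 100
= 33.33%

33.33%


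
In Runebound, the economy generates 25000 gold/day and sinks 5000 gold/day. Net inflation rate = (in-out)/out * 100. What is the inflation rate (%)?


Net gold = 25000 - 5000 = 20000
Inflation rate = net / sunk * 100 = 20000 / 5000 * 100
= 4.0 * 100
= 400.00%

400.00%


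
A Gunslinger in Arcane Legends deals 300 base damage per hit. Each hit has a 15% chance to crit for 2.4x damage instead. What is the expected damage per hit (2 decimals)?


E[dmg] = base * (1 + crit_chance * (crit_mult - 1))
cc as decimal = 15/100 = 0.15
cm - 1 = 2.4 - 1 = 1.4
Bonus factor = 0.15 * 1.4 = 0.21
Total multiplier = 1 + 0.21 = 1.21
Expected damage = 300 * 1.21 = 363.00

363.00 damage


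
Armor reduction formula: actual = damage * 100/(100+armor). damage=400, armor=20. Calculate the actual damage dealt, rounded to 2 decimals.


actual = 400 * 100 / (100 + 20)
= 400 * 100 / 120
= 40000 / 120
= 333.33

333.33 damage


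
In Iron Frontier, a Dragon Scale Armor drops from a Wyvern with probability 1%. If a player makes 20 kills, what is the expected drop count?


Expected drops = kills * (drop_rate / 100)
= 20 * (1 / 100)
= 20 * 0.01
= 0.2

0.2 drops


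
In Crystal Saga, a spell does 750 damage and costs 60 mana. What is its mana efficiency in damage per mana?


Efficiency = damage / mana
= 750 / 60
= 12.50

12.50 dmg/mana


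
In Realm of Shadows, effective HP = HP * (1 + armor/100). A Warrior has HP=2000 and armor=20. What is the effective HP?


EHP = 2000 * (1 + 20/100)
= 2000 * (1 + 0.2)
= 2000 * 1.2
= 2400.0

2400.0 EHP


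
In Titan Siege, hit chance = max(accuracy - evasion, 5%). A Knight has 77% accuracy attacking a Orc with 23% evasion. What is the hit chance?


accuracy - evasion = 77 - 23 = 54
Apply floor: max(54, 5) = 54
Hit chance = 54%

54%


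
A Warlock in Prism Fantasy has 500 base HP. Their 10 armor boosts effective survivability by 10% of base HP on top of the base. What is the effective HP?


EHP = 500 * (1 + 10/100)
= 500 * (1 + 0.1)
= 500 * 1.1
= 550.0

550.0 EHP


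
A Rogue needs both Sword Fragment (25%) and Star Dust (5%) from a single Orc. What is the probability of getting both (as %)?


For independent events, P(both) = P(A) * P(B)
= 25% * 5%
= 125 / 100 %
= 1.25%

1.25%


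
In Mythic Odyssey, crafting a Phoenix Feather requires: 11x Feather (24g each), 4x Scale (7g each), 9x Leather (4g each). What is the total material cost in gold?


Cost breakdown:
  Feather: 11 * 24 = 264
  Scale: 4 * 7 = 28
  Leather: 9 * 4 = 36
Total = 264 + 28 + 36 = 328

328 gold


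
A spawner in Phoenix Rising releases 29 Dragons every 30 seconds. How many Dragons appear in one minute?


Spawns per minute = count * (60 / interval)
= 29 * (60 / 30)
= 29 * 2.0
= 58.0

58.0 per minute


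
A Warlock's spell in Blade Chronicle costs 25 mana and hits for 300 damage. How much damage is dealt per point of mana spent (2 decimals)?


Efficiency = damage / mana
= 300 / 25
= 12.00

12.00 dmg/mana


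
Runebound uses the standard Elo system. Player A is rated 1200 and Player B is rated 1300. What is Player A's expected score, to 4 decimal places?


Elo expected score: Ea = 1/(1 + 10^((Rb-Ra)/400))
Rb - Ra = 1300 - 1200 = 100
(Rb-Ra)/400 = 100/400 = 0.25
10^0.25 = 1.778279
Ea = 1/(1 + 1.778279) = 1/2.778279 = 0.3599

0.3599


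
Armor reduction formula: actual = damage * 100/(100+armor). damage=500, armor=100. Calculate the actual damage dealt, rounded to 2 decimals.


actual = 500 * 100 / (100 + 100)
= 500 * 100 / 200
= 50000 / 200
= 250.00

250.00 damage


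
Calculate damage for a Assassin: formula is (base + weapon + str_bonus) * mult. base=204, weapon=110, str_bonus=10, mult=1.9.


Sum base + weapon + str = 204 + 110 + 10 = 324
Multiply by 1.9:
324 * 1.9 = 615.6

615.6 damage


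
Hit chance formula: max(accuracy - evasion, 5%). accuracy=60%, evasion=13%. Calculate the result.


accuracy - evasion = 60 - 13 = 47
Apply floor: max(47, 5) = 47
Hit chance = 47%

47%


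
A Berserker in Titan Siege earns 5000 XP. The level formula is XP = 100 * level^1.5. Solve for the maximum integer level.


XP = 100 * level^1.5, so level = (XP / 100)^(1/1.5)
= (5000 / 100)^(1/1.5)
= 50.0^0.6667
= 13.5721
Floor: level = 13

level 13


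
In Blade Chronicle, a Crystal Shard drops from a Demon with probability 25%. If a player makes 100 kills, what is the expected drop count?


Expected drops = kills * (drop_rate / 100)
= 100 * (25 / 100)
= 100 * 0.25
= 25.0

25.0 drops


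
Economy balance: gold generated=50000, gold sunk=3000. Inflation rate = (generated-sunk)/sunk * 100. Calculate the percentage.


Net gold = 50000 - 3000 = 47000
Inflation rate = net / sunk * 100 = 47000 / 3000 * 100
= 15.666667 * 100
= 1566.67%

1566.67%


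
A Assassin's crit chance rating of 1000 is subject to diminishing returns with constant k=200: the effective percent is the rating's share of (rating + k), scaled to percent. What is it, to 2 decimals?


effective% = rating / (rating + k) * 100
= 1000 / (1000 + 200) * 100
= 1000 / 1200 * 100
= 0.833333 * 100
= 83.33%

83.33%


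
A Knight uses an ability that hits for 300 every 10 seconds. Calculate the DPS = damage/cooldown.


DPS = damage / cooldown
= 300 / 10
= 30.00

30.00 DPS


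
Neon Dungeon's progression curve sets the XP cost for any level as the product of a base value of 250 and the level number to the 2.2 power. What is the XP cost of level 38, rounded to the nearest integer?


XP = 250 * level^2.2
Substitute level = 38:
XP = 250 * 38^2.2
= 250 * 2988.9862
= 747247

747247 XP
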